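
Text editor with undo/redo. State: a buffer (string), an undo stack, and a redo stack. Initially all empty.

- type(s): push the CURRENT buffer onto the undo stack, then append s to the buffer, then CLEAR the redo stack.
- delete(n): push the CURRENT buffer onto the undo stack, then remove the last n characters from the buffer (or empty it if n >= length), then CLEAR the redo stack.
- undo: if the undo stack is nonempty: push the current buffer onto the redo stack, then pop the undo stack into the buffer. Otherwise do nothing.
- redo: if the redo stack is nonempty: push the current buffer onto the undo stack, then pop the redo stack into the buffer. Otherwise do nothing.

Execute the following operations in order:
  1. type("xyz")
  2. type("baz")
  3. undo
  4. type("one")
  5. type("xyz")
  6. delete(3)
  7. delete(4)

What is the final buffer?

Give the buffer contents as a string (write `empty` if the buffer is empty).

Answer: xy

Derivation:
After op 1 (type): buf='xyz' undo_depth=1 redo_depth=0
After op 2 (type): buf='xyzbaz' undo_depth=2 redo_depth=0
After op 3 (undo): buf='xyz' undo_depth=1 redo_depth=1
After op 4 (type): buf='xyzone' undo_depth=2 redo_depth=0
After op 5 (type): buf='xyzonexyz' undo_depth=3 redo_depth=0
After op 6 (delete): buf='xyzone' undo_depth=4 redo_depth=0
After op 7 (delete): buf='xy' undo_depth=5 redo_depth=0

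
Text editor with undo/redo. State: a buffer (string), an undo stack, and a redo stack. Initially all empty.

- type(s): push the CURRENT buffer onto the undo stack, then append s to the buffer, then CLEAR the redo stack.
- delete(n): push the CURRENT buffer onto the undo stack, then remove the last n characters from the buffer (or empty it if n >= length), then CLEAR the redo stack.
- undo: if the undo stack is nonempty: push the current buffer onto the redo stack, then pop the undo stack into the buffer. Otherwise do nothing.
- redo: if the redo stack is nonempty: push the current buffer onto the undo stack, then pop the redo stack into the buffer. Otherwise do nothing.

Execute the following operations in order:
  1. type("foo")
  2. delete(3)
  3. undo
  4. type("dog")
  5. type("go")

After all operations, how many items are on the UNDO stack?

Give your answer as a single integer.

Answer: 3

Derivation:
After op 1 (type): buf='foo' undo_depth=1 redo_depth=0
After op 2 (delete): buf='(empty)' undo_depth=2 redo_depth=0
After op 3 (undo): buf='foo' undo_depth=1 redo_depth=1
After op 4 (type): buf='foodog' undo_depth=2 redo_depth=0
After op 5 (type): buf='foodoggo' undo_depth=3 redo_depth=0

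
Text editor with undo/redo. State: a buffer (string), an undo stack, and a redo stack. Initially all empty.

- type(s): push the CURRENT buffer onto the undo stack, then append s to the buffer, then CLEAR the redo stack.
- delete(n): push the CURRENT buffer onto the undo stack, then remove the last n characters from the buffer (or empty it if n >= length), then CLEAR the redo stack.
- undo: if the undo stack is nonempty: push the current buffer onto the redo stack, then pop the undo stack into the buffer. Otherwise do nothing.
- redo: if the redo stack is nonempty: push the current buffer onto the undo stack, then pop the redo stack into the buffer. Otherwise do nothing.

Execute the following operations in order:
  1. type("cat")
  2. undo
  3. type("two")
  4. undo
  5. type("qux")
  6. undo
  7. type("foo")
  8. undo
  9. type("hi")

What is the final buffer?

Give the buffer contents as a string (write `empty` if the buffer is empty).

Answer: hi

Derivation:
After op 1 (type): buf='cat' undo_depth=1 redo_depth=0
After op 2 (undo): buf='(empty)' undo_depth=0 redo_depth=1
After op 3 (type): buf='two' undo_depth=1 redo_depth=0
After op 4 (undo): buf='(empty)' undo_depth=0 redo_depth=1
After op 5 (type): buf='qux' undo_depth=1 redo_depth=0
After op 6 (undo): buf='(empty)' undo_depth=0 redo_depth=1
After op 7 (type): buf='foo' undo_depth=1 redo_depth=0
After op 8 (undo): buf='(empty)' undo_depth=0 redo_depth=1
After op 9 (type): buf='hi' undo_depth=1 redo_depth=0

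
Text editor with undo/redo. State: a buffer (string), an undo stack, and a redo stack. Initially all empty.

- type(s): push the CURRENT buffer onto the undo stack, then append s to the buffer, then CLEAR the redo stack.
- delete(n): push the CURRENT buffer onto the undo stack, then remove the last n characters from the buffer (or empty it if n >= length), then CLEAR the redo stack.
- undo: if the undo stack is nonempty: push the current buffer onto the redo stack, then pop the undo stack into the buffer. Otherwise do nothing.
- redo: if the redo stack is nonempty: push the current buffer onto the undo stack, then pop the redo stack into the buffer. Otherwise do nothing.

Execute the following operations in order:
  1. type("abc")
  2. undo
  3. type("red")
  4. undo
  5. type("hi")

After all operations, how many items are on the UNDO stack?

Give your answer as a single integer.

Answer: 1

Derivation:
After op 1 (type): buf='abc' undo_depth=1 redo_depth=0
After op 2 (undo): buf='(empty)' undo_depth=0 redo_depth=1
After op 3 (type): buf='red' undo_depth=1 redo_depth=0
After op 4 (undo): buf='(empty)' undo_depth=0 redo_depth=1
After op 5 (type): buf='hi' undo_depth=1 redo_depth=0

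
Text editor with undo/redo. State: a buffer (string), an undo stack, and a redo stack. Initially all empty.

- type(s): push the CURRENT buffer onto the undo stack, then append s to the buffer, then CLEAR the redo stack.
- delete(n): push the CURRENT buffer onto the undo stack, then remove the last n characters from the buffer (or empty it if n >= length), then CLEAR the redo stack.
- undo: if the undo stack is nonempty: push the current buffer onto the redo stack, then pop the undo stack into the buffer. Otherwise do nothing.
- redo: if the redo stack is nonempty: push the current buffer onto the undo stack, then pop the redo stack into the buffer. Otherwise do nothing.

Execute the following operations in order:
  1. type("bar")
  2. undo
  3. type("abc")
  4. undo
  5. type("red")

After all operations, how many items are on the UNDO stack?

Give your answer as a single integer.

Answer: 1

Derivation:
After op 1 (type): buf='bar' undo_depth=1 redo_depth=0
After op 2 (undo): buf='(empty)' undo_depth=0 redo_depth=1
After op 3 (type): buf='abc' undo_depth=1 redo_depth=0
After op 4 (undo): buf='(empty)' undo_depth=0 redo_depth=1
After op 5 (type): buf='red' undo_depth=1 redo_depth=0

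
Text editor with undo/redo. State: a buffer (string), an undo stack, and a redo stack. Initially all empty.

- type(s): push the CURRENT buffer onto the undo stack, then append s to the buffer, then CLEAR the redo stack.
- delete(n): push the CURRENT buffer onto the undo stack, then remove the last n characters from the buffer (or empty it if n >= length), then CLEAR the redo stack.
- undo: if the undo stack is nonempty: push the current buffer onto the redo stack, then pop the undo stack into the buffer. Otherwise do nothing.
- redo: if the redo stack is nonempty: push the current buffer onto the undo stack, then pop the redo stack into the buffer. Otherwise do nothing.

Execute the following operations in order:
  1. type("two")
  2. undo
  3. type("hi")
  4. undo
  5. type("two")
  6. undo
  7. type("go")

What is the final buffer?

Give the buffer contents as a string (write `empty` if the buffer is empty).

After op 1 (type): buf='two' undo_depth=1 redo_depth=0
After op 2 (undo): buf='(empty)' undo_depth=0 redo_depth=1
After op 3 (type): buf='hi' undo_depth=1 redo_depth=0
After op 4 (undo): buf='(empty)' undo_depth=0 redo_depth=1
After op 5 (type): buf='two' undo_depth=1 redo_depth=0
After op 6 (undo): buf='(empty)' undo_depth=0 redo_depth=1
After op 7 (type): buf='go' undo_depth=1 redo_depth=0

Answer: go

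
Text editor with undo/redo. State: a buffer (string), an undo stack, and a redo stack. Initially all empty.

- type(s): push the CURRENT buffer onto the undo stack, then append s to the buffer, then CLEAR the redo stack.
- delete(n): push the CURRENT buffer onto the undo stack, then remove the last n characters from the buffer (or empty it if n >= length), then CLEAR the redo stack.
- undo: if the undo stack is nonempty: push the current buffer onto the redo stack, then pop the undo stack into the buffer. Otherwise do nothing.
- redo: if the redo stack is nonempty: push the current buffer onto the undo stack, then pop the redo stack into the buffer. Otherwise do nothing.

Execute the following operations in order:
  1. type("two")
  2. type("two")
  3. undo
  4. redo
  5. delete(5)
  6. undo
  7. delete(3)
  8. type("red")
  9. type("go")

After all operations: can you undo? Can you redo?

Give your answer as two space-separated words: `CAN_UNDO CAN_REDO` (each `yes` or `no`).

After op 1 (type): buf='two' undo_depth=1 redo_depth=0
After op 2 (type): buf='twotwo' undo_depth=2 redo_depth=0
After op 3 (undo): buf='two' undo_depth=1 redo_depth=1
After op 4 (redo): buf='twotwo' undo_depth=2 redo_depth=0
After op 5 (delete): buf='t' undo_depth=3 redo_depth=0
After op 6 (undo): buf='twotwo' undo_depth=2 redo_depth=1
After op 7 (delete): buf='two' undo_depth=3 redo_depth=0
After op 8 (type): buf='twored' undo_depth=4 redo_depth=0
After op 9 (type): buf='tworedgo' undo_depth=5 redo_depth=0

Answer: yes no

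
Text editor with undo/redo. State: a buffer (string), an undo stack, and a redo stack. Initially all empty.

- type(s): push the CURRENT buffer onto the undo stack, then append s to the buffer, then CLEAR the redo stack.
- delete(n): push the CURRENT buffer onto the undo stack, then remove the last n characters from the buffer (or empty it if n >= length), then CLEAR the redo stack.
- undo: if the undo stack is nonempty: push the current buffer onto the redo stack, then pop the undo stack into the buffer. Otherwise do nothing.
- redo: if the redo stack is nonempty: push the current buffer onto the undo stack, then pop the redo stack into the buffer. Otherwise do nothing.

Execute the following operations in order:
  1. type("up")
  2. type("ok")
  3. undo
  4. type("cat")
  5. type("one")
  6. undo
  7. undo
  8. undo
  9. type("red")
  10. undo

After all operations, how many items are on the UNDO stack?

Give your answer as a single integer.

After op 1 (type): buf='up' undo_depth=1 redo_depth=0
After op 2 (type): buf='upok' undo_depth=2 redo_depth=0
After op 3 (undo): buf='up' undo_depth=1 redo_depth=1
After op 4 (type): buf='upcat' undo_depth=2 redo_depth=0
After op 5 (type): buf='upcatone' undo_depth=3 redo_depth=0
After op 6 (undo): buf='upcat' undo_depth=2 redo_depth=1
After op 7 (undo): buf='up' undo_depth=1 redo_depth=2
After op 8 (undo): buf='(empty)' undo_depth=0 redo_depth=3
After op 9 (type): buf='red' undo_depth=1 redo_depth=0
After op 10 (undo): buf='(empty)' undo_depth=0 redo_depth=1

Answer: 0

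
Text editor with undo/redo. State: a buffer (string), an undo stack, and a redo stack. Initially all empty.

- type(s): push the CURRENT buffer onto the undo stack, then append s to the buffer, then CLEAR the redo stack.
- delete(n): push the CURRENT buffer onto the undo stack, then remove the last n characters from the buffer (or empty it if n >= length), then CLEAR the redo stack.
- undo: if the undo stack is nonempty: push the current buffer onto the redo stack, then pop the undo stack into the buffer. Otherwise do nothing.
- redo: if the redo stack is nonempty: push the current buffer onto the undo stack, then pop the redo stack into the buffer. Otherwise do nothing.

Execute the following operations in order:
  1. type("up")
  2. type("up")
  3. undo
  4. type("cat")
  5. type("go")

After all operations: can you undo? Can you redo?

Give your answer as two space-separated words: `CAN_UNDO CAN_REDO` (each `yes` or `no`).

After op 1 (type): buf='up' undo_depth=1 redo_depth=0
After op 2 (type): buf='upup' undo_depth=2 redo_depth=0
After op 3 (undo): buf='up' undo_depth=1 redo_depth=1
After op 4 (type): buf='upcat' undo_depth=2 redo_depth=0
After op 5 (type): buf='upcatgo' undo_depth=3 redo_depth=0

Answer: yes no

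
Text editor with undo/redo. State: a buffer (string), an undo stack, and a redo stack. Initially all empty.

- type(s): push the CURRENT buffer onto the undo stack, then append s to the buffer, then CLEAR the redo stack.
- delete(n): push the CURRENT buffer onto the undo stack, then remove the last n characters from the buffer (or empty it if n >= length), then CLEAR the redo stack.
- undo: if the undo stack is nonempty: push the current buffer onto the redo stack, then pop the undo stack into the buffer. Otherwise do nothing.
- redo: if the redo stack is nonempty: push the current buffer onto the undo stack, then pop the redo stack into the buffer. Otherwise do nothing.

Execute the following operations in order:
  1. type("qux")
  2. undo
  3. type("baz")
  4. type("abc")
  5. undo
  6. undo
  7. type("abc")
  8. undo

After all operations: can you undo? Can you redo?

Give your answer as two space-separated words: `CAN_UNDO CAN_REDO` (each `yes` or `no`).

After op 1 (type): buf='qux' undo_depth=1 redo_depth=0
After op 2 (undo): buf='(empty)' undo_depth=0 redo_depth=1
After op 3 (type): buf='baz' undo_depth=1 redo_depth=0
After op 4 (type): buf='bazabc' undo_depth=2 redo_depth=0
After op 5 (undo): buf='baz' undo_depth=1 redo_depth=1
After op 6 (undo): buf='(empty)' undo_depth=0 redo_depth=2
After op 7 (type): buf='abc' undo_depth=1 redo_depth=0
After op 8 (undo): buf='(empty)' undo_depth=0 redo_depth=1

Answer: no yes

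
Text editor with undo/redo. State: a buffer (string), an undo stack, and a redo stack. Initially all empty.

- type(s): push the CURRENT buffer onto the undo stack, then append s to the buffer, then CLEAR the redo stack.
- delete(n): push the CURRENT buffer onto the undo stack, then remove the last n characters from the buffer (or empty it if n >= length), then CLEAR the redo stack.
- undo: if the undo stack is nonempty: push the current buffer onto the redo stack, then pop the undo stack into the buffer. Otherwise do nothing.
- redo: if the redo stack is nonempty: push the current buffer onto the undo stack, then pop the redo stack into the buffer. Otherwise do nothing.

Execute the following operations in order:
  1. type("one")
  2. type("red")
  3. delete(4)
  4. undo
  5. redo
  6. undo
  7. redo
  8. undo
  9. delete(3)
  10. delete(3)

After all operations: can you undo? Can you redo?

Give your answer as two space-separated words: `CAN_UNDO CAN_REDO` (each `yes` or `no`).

After op 1 (type): buf='one' undo_depth=1 redo_depth=0
After op 2 (type): buf='onered' undo_depth=2 redo_depth=0
After op 3 (delete): buf='on' undo_depth=3 redo_depth=0
After op 4 (undo): buf='onered' undo_depth=2 redo_depth=1
After op 5 (redo): buf='on' undo_depth=3 redo_depth=0
After op 6 (undo): buf='onered' undo_depth=2 redo_depth=1
After op 7 (redo): buf='on' undo_depth=3 redo_depth=0
After op 8 (undo): buf='onered' undo_depth=2 redo_depth=1
After op 9 (delete): buf='one' undo_depth=3 redo_depth=0
After op 10 (delete): buf='(empty)' undo_depth=4 redo_depth=0

Answer: yes no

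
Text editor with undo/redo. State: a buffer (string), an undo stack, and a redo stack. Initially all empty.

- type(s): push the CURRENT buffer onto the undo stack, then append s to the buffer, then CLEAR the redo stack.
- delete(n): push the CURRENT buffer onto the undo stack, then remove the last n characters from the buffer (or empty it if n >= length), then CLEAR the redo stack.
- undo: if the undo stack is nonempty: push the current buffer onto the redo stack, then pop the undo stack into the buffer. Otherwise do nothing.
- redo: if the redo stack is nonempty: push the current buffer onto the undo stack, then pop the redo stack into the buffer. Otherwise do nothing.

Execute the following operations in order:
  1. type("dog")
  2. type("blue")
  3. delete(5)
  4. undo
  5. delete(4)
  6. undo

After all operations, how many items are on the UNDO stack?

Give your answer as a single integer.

Answer: 2

Derivation:
After op 1 (type): buf='dog' undo_depth=1 redo_depth=0
After op 2 (type): buf='dogblue' undo_depth=2 redo_depth=0
After op 3 (delete): buf='do' undo_depth=3 redo_depth=0
After op 4 (undo): buf='dogblue' undo_depth=2 redo_depth=1
After op 5 (delete): buf='dog' undo_depth=3 redo_depth=0
After op 6 (undo): buf='dogblue' undo_depth=2 redo_depth=1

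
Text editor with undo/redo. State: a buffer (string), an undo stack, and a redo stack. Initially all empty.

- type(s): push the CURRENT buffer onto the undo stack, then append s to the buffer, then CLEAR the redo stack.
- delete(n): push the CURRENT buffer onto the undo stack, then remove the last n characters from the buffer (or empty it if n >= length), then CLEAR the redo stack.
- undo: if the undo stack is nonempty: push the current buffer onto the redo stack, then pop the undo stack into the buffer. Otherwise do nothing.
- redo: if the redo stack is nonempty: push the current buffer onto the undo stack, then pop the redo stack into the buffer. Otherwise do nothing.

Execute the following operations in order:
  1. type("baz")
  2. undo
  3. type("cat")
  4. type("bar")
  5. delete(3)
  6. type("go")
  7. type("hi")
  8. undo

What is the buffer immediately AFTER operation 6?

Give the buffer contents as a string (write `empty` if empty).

After op 1 (type): buf='baz' undo_depth=1 redo_depth=0
After op 2 (undo): buf='(empty)' undo_depth=0 redo_depth=1
After op 3 (type): buf='cat' undo_depth=1 redo_depth=0
After op 4 (type): buf='catbar' undo_depth=2 redo_depth=0
After op 5 (delete): buf='cat' undo_depth=3 redo_depth=0
After op 6 (type): buf='catgo' undo_depth=4 redo_depth=0

Answer: catgo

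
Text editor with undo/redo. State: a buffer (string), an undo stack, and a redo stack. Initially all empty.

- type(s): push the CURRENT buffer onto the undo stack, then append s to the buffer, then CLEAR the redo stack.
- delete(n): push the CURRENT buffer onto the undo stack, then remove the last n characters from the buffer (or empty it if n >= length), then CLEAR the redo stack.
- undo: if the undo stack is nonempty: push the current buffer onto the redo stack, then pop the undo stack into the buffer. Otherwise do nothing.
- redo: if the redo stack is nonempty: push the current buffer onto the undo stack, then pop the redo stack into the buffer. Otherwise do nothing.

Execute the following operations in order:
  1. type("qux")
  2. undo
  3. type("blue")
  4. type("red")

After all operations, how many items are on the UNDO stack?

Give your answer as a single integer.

Answer: 2

Derivation:
After op 1 (type): buf='qux' undo_depth=1 redo_depth=0
After op 2 (undo): buf='(empty)' undo_depth=0 redo_depth=1
After op 3 (type): buf='blue' undo_depth=1 redo_depth=0
After op 4 (type): buf='bluered' undo_depth=2 redo_depth=0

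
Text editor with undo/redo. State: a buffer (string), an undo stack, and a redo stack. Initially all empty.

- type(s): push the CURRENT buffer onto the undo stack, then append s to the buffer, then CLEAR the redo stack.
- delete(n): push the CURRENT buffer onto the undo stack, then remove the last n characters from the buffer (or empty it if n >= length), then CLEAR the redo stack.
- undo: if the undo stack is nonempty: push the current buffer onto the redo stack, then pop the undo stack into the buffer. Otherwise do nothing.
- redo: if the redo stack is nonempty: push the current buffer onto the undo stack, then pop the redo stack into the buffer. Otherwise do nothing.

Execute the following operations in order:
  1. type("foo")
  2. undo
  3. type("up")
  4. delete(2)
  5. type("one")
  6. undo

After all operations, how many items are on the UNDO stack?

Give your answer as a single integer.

After op 1 (type): buf='foo' undo_depth=1 redo_depth=0
After op 2 (undo): buf='(empty)' undo_depth=0 redo_depth=1
After op 3 (type): buf='up' undo_depth=1 redo_depth=0
After op 4 (delete): buf='(empty)' undo_depth=2 redo_depth=0
After op 5 (type): buf='one' undo_depth=3 redo_depth=0
After op 6 (undo): buf='(empty)' undo_depth=2 redo_depth=1

Answer: 2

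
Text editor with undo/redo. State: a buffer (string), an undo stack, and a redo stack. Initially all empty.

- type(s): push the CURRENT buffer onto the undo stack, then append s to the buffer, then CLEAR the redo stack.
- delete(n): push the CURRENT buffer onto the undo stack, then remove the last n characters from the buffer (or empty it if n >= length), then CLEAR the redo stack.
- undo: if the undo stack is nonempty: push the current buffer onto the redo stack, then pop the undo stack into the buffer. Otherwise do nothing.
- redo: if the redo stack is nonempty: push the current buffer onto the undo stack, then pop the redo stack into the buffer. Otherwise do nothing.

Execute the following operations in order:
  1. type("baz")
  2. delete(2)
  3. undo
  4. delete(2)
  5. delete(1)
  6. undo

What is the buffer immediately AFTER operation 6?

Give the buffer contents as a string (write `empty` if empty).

Answer: b

Derivation:
After op 1 (type): buf='baz' undo_depth=1 redo_depth=0
After op 2 (delete): buf='b' undo_depth=2 redo_depth=0
After op 3 (undo): buf='baz' undo_depth=1 redo_depth=1
After op 4 (delete): buf='b' undo_depth=2 redo_depth=0
After op 5 (delete): buf='(empty)' undo_depth=3 redo_depth=0
After op 6 (undo): buf='b' undo_depth=2 redo_depth=1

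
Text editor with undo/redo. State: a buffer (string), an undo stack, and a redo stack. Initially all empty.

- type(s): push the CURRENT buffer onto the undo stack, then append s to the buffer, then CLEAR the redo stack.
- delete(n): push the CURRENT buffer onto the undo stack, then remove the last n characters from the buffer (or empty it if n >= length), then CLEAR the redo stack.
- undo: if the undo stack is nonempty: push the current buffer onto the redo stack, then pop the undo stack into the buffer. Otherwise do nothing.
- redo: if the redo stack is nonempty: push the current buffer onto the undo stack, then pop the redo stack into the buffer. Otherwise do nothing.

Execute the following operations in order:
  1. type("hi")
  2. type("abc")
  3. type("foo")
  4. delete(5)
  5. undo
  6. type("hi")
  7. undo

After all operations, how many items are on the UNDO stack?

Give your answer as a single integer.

Answer: 3

Derivation:
After op 1 (type): buf='hi' undo_depth=1 redo_depth=0
After op 2 (type): buf='hiabc' undo_depth=2 redo_depth=0
After op 3 (type): buf='hiabcfoo' undo_depth=3 redo_depth=0
After op 4 (delete): buf='hia' undo_depth=4 redo_depth=0
After op 5 (undo): buf='hiabcfoo' undo_depth=3 redo_depth=1
After op 6 (type): buf='hiabcfoohi' undo_depth=4 redo_depth=0
After op 7 (undo): buf='hiabcfoo' undo_depth=3 redo_depth=1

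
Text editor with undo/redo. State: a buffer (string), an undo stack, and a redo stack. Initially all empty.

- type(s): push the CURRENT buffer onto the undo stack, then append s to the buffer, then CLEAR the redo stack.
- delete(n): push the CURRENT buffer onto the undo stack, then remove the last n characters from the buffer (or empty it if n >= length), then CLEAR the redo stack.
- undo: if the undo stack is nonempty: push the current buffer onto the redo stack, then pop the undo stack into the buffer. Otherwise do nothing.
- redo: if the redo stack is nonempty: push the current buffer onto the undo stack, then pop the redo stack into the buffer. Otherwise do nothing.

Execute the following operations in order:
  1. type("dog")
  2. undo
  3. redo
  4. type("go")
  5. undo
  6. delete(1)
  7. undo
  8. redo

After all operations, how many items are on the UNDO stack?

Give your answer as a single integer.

After op 1 (type): buf='dog' undo_depth=1 redo_depth=0
After op 2 (undo): buf='(empty)' undo_depth=0 redo_depth=1
After op 3 (redo): buf='dog' undo_depth=1 redo_depth=0
After op 4 (type): buf='doggo' undo_depth=2 redo_depth=0
After op 5 (undo): buf='dog' undo_depth=1 redo_depth=1
After op 6 (delete): buf='do' undo_depth=2 redo_depth=0
After op 7 (undo): buf='dog' undo_depth=1 redo_depth=1
After op 8 (redo): buf='do' undo_depth=2 redo_depth=0

Answer: 2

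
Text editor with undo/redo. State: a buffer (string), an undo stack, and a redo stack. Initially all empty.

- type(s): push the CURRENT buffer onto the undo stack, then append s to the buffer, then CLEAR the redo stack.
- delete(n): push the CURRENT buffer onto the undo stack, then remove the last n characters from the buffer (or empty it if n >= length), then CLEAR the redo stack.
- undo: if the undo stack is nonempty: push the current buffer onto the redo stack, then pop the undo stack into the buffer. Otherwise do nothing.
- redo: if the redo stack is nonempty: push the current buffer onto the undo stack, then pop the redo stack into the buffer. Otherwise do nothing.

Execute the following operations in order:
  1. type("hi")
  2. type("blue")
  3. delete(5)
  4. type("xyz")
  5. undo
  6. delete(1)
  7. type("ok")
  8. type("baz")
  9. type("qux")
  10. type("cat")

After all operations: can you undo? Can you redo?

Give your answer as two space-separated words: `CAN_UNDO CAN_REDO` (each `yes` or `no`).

Answer: yes no

Derivation:
After op 1 (type): buf='hi' undo_depth=1 redo_depth=0
After op 2 (type): buf='hiblue' undo_depth=2 redo_depth=0
After op 3 (delete): buf='h' undo_depth=3 redo_depth=0
After op 4 (type): buf='hxyz' undo_depth=4 redo_depth=0
After op 5 (undo): buf='h' undo_depth=3 redo_depth=1
After op 6 (delete): buf='(empty)' undo_depth=4 redo_depth=0
After op 7 (type): buf='ok' undo_depth=5 redo_depth=0
After op 8 (type): buf='okbaz' undo_depth=6 redo_depth=0
After op 9 (type): buf='okbazqux' undo_depth=7 redo_depth=0
After op 10 (type): buf='okbazquxcat' undo_depth=8 redo_depth=0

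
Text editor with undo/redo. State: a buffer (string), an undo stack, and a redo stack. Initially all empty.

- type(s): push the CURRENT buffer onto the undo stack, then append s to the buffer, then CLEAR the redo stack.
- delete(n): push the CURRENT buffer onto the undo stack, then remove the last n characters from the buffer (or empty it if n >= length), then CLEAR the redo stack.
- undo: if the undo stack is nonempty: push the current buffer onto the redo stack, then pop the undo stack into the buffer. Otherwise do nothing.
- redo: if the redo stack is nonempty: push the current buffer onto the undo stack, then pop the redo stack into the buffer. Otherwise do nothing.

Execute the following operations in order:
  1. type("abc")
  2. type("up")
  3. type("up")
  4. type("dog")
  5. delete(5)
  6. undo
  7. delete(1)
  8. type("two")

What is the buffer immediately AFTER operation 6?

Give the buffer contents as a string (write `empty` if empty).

Answer: abcupupdog

Derivation:
After op 1 (type): buf='abc' undo_depth=1 redo_depth=0
After op 2 (type): buf='abcup' undo_depth=2 redo_depth=0
After op 3 (type): buf='abcupup' undo_depth=3 redo_depth=0
After op 4 (type): buf='abcupupdog' undo_depth=4 redo_depth=0
After op 5 (delete): buf='abcup' undo_depth=5 redo_depth=0
After op 6 (undo): buf='abcupupdog' undo_depth=4 redo_depth=1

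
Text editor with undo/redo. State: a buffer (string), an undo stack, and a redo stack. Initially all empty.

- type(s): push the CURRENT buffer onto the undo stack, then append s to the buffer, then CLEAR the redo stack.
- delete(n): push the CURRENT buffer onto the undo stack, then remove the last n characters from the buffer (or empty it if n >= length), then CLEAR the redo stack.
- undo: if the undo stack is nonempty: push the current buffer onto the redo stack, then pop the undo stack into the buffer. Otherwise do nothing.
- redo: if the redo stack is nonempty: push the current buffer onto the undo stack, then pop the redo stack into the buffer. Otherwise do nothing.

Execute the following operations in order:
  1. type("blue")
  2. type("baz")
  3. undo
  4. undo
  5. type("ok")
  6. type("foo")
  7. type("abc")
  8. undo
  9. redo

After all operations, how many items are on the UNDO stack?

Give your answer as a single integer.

Answer: 3

Derivation:
After op 1 (type): buf='blue' undo_depth=1 redo_depth=0
After op 2 (type): buf='bluebaz' undo_depth=2 redo_depth=0
After op 3 (undo): buf='blue' undo_depth=1 redo_depth=1
After op 4 (undo): buf='(empty)' undo_depth=0 redo_depth=2
After op 5 (type): buf='ok' undo_depth=1 redo_depth=0
After op 6 (type): buf='okfoo' undo_depth=2 redo_depth=0
After op 7 (type): buf='okfooabc' undo_depth=3 redo_depth=0
After op 8 (undo): buf='okfoo' undo_depth=2 redo_depth=1
After op 9 (redo): buf='okfooabc' undo_depth=3 redo_depth=0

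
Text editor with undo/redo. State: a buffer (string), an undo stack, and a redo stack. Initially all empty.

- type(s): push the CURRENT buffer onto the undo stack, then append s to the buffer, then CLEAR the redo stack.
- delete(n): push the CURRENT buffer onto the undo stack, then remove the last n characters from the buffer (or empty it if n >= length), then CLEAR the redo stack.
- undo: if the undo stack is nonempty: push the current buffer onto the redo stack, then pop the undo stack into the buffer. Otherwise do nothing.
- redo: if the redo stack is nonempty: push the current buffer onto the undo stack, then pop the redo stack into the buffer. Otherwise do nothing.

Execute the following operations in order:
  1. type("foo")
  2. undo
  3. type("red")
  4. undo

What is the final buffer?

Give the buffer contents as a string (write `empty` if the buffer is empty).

After op 1 (type): buf='foo' undo_depth=1 redo_depth=0
After op 2 (undo): buf='(empty)' undo_depth=0 redo_depth=1
After op 3 (type): buf='red' undo_depth=1 redo_depth=0
After op 4 (undo): buf='(empty)' undo_depth=0 redo_depth=1

Answer: empty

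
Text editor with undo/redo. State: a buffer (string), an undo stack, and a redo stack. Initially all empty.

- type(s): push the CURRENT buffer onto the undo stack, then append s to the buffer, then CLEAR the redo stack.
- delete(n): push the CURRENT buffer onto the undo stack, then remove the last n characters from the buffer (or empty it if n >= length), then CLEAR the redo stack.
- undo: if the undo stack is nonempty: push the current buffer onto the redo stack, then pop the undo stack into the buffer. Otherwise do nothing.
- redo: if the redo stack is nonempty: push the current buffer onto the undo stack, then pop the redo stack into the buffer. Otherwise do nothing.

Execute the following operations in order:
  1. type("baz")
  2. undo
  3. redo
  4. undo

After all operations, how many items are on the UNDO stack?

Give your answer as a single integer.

After op 1 (type): buf='baz' undo_depth=1 redo_depth=0
After op 2 (undo): buf='(empty)' undo_depth=0 redo_depth=1
After op 3 (redo): buf='baz' undo_depth=1 redo_depth=0
After op 4 (undo): buf='(empty)' undo_depth=0 redo_depth=1

Answer: 0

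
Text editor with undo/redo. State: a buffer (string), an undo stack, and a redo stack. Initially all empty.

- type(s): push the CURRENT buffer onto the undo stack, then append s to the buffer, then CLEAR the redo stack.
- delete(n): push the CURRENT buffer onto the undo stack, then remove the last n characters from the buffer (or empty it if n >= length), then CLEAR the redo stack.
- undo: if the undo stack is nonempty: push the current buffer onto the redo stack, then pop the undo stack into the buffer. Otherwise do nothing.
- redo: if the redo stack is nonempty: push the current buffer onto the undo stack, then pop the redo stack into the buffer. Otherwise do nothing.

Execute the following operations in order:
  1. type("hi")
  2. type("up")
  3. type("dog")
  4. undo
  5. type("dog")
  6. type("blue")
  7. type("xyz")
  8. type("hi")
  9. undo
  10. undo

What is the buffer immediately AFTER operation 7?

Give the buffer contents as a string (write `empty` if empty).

Answer: hiupdogbluexyz

Derivation:
After op 1 (type): buf='hi' undo_depth=1 redo_depth=0
After op 2 (type): buf='hiup' undo_depth=2 redo_depth=0
After op 3 (type): buf='hiupdog' undo_depth=3 redo_depth=0
After op 4 (undo): buf='hiup' undo_depth=2 redo_depth=1
After op 5 (type): buf='hiupdog' undo_depth=3 redo_depth=0
After op 6 (type): buf='hiupdogblue' undo_depth=4 redo_depth=0
After op 7 (type): buf='hiupdogbluexyz' undo_depth=5 redo_depth=0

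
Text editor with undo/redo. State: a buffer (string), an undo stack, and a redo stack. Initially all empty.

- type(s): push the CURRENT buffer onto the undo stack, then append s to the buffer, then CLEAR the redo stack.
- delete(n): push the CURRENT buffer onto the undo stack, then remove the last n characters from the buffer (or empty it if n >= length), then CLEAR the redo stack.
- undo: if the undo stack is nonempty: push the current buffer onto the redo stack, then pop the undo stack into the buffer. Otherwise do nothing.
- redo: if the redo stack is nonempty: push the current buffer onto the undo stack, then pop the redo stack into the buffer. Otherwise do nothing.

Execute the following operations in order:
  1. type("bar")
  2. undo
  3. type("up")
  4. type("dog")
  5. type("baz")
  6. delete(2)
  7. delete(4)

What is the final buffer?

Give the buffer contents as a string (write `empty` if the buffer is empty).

After op 1 (type): buf='bar' undo_depth=1 redo_depth=0
After op 2 (undo): buf='(empty)' undo_depth=0 redo_depth=1
After op 3 (type): buf='up' undo_depth=1 redo_depth=0
After op 4 (type): buf='updog' undo_depth=2 redo_depth=0
After op 5 (type): buf='updogbaz' undo_depth=3 redo_depth=0
After op 6 (delete): buf='updogb' undo_depth=4 redo_depth=0
After op 7 (delete): buf='up' undo_depth=5 redo_depth=0

Answer: up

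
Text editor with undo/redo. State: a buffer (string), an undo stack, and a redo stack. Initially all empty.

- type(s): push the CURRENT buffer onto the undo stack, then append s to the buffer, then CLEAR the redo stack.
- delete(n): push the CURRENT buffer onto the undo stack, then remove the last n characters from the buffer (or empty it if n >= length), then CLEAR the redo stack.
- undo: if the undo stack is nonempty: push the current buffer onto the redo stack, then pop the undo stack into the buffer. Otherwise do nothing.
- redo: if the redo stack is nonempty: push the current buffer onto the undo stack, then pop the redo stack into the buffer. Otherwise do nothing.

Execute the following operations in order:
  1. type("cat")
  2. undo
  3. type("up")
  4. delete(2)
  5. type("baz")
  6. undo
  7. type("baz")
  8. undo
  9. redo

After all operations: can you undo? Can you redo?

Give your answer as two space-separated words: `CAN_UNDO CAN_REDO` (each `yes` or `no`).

Answer: yes no

Derivation:
After op 1 (type): buf='cat' undo_depth=1 redo_depth=0
After op 2 (undo): buf='(empty)' undo_depth=0 redo_depth=1
After op 3 (type): buf='up' undo_depth=1 redo_depth=0
After op 4 (delete): buf='(empty)' undo_depth=2 redo_depth=0
After op 5 (type): buf='baz' undo_depth=3 redo_depth=0
After op 6 (undo): buf='(empty)' undo_depth=2 redo_depth=1
After op 7 (type): buf='baz' undo_depth=3 redo_depth=0
After op 8 (undo): buf='(empty)' undo_depth=2 redo_depth=1
After op 9 (redo): buf='baz' undo_depth=3 redo_depth=0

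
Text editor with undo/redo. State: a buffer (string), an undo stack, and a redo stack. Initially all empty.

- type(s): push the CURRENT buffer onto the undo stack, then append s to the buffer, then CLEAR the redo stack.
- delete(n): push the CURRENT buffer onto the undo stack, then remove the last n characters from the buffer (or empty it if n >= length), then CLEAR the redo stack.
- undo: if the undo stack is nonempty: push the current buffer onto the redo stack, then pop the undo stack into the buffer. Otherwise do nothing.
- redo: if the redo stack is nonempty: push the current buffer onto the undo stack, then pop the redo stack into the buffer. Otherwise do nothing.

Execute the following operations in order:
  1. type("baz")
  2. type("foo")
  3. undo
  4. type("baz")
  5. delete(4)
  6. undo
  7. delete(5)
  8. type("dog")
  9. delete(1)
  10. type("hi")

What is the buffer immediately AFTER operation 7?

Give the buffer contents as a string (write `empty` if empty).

Answer: b

Derivation:
After op 1 (type): buf='baz' undo_depth=1 redo_depth=0
After op 2 (type): buf='bazfoo' undo_depth=2 redo_depth=0
After op 3 (undo): buf='baz' undo_depth=1 redo_depth=1
After op 4 (type): buf='bazbaz' undo_depth=2 redo_depth=0
After op 5 (delete): buf='ba' undo_depth=3 redo_depth=0
After op 6 (undo): buf='bazbaz' undo_depth=2 redo_depth=1
After op 7 (delete): buf='b' undo_depth=3 redo_depth=0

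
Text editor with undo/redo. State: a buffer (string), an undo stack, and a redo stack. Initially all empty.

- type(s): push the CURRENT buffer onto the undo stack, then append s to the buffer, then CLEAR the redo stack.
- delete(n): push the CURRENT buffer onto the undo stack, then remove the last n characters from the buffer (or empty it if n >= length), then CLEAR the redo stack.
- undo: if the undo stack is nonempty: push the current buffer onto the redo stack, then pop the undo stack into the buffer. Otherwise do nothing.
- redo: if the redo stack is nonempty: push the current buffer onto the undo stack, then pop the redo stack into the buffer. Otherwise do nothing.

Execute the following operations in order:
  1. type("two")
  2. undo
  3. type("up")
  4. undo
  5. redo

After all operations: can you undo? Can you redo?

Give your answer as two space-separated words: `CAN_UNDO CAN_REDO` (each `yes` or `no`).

After op 1 (type): buf='two' undo_depth=1 redo_depth=0
After op 2 (undo): buf='(empty)' undo_depth=0 redo_depth=1
After op 3 (type): buf='up' undo_depth=1 redo_depth=0
After op 4 (undo): buf='(empty)' undo_depth=0 redo_depth=1
After op 5 (redo): buf='up' undo_depth=1 redo_depth=0

Answer: yes no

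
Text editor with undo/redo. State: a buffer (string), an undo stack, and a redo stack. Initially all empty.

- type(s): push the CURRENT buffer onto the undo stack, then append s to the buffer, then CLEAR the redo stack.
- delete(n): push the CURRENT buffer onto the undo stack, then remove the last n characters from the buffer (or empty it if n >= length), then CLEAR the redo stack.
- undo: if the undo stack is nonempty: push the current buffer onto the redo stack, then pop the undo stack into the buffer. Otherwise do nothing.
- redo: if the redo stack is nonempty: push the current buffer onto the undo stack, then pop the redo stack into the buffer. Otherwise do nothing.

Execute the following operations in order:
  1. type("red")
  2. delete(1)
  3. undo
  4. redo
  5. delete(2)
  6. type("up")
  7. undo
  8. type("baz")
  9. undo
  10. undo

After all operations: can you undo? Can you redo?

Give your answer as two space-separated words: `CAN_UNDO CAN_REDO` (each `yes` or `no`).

Answer: yes yes

Derivation:
After op 1 (type): buf='red' undo_depth=1 redo_depth=0
After op 2 (delete): buf='re' undo_depth=2 redo_depth=0
After op 3 (undo): buf='red' undo_depth=1 redo_depth=1
After op 4 (redo): buf='re' undo_depth=2 redo_depth=0
After op 5 (delete): buf='(empty)' undo_depth=3 redo_depth=0
After op 6 (type): buf='up' undo_depth=4 redo_depth=0
After op 7 (undo): buf='(empty)' undo_depth=3 redo_depth=1
After op 8 (type): buf='baz' undo_depth=4 redo_depth=0
After op 9 (undo): buf='(empty)' undo_depth=3 redo_depth=1
After op 10 (undo): buf='re' undo_depth=2 redo_depth=2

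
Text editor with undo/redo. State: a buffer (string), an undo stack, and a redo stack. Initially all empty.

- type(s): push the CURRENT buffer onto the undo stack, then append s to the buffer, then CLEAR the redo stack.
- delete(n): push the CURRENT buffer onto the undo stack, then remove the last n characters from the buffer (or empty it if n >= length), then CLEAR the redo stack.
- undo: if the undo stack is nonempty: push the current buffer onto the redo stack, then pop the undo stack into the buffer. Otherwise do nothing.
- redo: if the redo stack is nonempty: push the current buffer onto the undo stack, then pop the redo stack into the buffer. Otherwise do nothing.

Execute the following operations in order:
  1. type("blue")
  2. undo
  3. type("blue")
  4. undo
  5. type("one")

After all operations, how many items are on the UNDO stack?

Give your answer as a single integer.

After op 1 (type): buf='blue' undo_depth=1 redo_depth=0
After op 2 (undo): buf='(empty)' undo_depth=0 redo_depth=1
After op 3 (type): buf='blue' undo_depth=1 redo_depth=0
After op 4 (undo): buf='(empty)' undo_depth=0 redo_depth=1
After op 5 (type): buf='one' undo_depth=1 redo_depth=0

Answer: 1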